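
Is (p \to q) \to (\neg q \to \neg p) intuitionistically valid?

Yes

This is the forward direction of contraposition, which is intuitionistically derivable.
Assume p \to q and \neg q. If p held then q would follow, contradicting \neg q; so \neg p.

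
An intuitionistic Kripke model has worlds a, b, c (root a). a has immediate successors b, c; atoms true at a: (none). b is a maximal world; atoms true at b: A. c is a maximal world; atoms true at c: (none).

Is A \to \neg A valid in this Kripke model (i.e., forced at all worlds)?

Not every world: a \nVdash A \to \neg A.
a \nVdash A \to \neg A: at the accessible world b, b \Vdash A but b \nVdash \neg A.
b \nVdash \neg A since b is accessible from b and b \Vdash A.

No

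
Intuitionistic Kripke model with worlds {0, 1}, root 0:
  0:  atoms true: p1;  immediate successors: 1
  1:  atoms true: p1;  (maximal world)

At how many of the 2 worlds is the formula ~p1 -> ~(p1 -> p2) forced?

2

0: forces it.
1: forces it.
Worlds forcing the formula: {0, 1}.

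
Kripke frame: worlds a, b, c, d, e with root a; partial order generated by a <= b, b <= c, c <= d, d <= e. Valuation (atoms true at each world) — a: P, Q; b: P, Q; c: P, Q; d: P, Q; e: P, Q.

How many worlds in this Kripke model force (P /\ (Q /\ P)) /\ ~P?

a: does not force it — a ||-/- (P /\ (Q /\ P)) /\ ~P since a fails ~P.
b: does not force it — b ||-/- (P /\ (Q /\ P)) /\ ~P since b fails ~P.
c: does not force it — c ||-/- (P /\ (Q /\ P)) /\ ~P since c fails ~P.
d: does not force it.
e: does not force it.
Worlds forcing the formula: { }.

0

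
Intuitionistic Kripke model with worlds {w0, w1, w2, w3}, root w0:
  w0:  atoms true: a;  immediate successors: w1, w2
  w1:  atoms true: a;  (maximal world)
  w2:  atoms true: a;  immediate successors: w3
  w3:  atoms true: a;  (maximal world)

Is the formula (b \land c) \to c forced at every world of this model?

w0 \Vdash (b \land c) \to c vacuously: no world accessible from w0 forces the antecedent b \land c.
Since the root w0 forces (b \land c) \to c and forcing is persistent (monotone upward), every world forces it.

Yes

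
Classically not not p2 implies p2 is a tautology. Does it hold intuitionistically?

No

This is double-negation elimination, which is not intuitionistically valid.
A Kripke countermodel: worlds 0, 1; order generated by 0 <= 1; atoms true at each world — 0:{}; 1:{p2}.
0 does not force not not p2 implies p2: already at 0 itself, 0 forces not not p2 but 0 does not force p2.
0 lacks atom p2, so 0 does not force p2.
So the root 0 does not force the formula.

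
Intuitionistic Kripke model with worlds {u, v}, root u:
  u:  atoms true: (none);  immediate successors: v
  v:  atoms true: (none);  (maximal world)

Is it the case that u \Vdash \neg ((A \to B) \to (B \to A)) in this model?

No

u \nVdash \neg ((A \to B) \to (B \to A)) since u is accessible from u and u \Vdash (A \to B) \to (B \to A).
u \Vdash (A \to B) \to (B \to A): every world accessible from u that forces A \to B (namely u, v) also forces B \to A.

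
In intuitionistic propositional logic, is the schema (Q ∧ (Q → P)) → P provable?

Yes

This is modus ponens in implicational form, which is intuitionistically derivable.
If a world forces Q and Q → P, then applying the implication at that world (which is accessible from itself) gives P.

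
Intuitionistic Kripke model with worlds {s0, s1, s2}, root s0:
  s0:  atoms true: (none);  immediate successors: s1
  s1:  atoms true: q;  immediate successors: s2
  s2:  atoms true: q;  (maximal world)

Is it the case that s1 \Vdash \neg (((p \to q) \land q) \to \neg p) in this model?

s1 \nVdash \neg (((p \to q) \land q) \to \neg p) since s1 is accessible from s1 and s1 \Vdash ((p \to q) \land q) \to \neg p.
s1 \Vdash ((p \to q) \land q) \to \neg p: every world accessible from s1 that forces (p \to q) \land q (namely s1, s2) also forces \neg p.

No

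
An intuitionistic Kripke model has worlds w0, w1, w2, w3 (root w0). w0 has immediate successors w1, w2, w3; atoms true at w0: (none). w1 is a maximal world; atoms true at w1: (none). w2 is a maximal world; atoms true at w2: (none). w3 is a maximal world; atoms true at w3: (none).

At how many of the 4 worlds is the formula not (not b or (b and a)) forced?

w0: does not force it — w0 does not force not (not b or (b and a)) since w0 is accessible from w0 and w0 forces not b or (b and a).
w1: does not force it — w1 does not force not (not b or (b and a)) since w1 is accessible from w1 and w1 forces not b or (b and a).
w2: does not force it.
w3: does not force it.
Worlds forcing the formula: { }.

0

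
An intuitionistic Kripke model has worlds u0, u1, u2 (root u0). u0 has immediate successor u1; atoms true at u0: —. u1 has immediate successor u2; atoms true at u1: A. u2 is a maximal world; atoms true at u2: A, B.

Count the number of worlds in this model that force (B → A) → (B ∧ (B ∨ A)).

u0: does not force it — u0 ⊮ (B → A) → (B ∧ (B ∨ A)): already at u0 itself, u0 ⊩ B → A but u0 ⊮ B ∧ (B ∨ A).
u1: does not force it.
u2: forces it.
Worlds forcing the formula: {u2}.

1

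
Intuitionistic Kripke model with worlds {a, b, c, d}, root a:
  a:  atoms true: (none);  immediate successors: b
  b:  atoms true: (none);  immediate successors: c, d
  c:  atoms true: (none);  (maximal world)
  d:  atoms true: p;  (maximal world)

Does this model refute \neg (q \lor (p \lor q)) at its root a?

Yes

a \nVdash \neg (q \lor (p \lor q)) since d is accessible from a and d \Vdash q \lor (p \lor q).
d \Vdash q \lor (p \lor q) via the disjunct p \lor q.
So the root a does not force \neg (q \lor (p \lor q)); the model is a countermodel.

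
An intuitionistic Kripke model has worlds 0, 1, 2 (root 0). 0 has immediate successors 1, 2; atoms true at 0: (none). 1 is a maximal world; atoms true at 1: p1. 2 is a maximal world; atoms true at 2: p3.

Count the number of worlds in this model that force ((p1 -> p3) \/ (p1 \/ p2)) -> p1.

1

0: does not force it — 0 ||-/- ((p1 -> p3) \/ (p1 \/ p2)) -> p1: at the accessible world 2, 2 ||- (p1 -> p3) \/ (p1 \/ p2) but 2 ||-/- p1.
1: forces it.
2: does not force it — 2 ||-/- ((p1 -> p3) \/ (p1 \/ p2)) -> p1: already at 2 itself, 2 ||- (p1 -> p3) \/ (p1 \/ p2) but 2 ||-/- p1.
Worlds forcing the formula: {1}.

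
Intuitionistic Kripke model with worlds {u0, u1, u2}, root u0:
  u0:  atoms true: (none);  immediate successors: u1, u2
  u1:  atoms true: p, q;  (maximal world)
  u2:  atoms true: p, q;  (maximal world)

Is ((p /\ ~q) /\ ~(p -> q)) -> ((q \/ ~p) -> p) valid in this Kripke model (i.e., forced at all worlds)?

Yes

u0 ||- ((p /\ ~q) /\ ~(p -> q)) -> ((q \/ ~p) -> p) vacuously: no world accessible from u0 forces the antecedent (p /\ ~q) /\ ~(p -> q).
Since the root u0 forces ((p /\ ~q) /\ ~(p -> q)) -> ((q \/ ~p) -> p) and forcing is persistent (monotone upward), every world forces it.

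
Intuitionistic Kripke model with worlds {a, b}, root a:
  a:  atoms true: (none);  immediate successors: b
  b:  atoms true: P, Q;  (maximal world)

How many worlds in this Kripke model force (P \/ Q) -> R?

a: does not force it — a ||-/- (P \/ Q) -> R: at the accessible world b, b ||- P \/ Q but b ||-/- R.
b: does not force it — b ||-/- (P \/ Q) -> R: already at b itself, b ||- P \/ Q but b ||-/- R.
Worlds forcing the formula: { }.

0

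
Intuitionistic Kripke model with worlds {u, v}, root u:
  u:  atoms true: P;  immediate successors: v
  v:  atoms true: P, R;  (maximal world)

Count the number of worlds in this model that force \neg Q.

u: forces it.
v: forces it.
Worlds forcing the formula: {u, v}.

2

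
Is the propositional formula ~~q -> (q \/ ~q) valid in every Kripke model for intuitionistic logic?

This is a variant of double-negation elimination (deriving excluded middle from double negation), which is not intuitionistically valid.
A Kripke countermodel: worlds a, b; order generated by a <= b; atoms true at each world — a:{}; b:{q}.
a ||-/- ~~q -> (q \/ ~q): already at a itself, a ||- ~~q but a ||-/- q \/ ~q.
a ||-/- q \/ ~q: neither disjunct is forced at a.
a lacks atom q, so a ||-/- q.
So the root a does not force the formula.

No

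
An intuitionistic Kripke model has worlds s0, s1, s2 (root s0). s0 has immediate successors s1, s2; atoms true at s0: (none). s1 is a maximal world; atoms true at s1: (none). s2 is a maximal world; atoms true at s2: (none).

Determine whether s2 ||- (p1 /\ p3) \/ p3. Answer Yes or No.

No

s2 ||-/- (p1 /\ p3) \/ p3: neither disjunct is forced at s2.
s2 ||-/- p1 /\ p3 since s2 fails p1.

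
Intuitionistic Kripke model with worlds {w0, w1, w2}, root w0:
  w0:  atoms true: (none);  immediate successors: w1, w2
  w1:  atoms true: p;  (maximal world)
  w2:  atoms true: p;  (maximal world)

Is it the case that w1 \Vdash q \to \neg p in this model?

Yes

w1 \Vdash q \to \neg p vacuously: no world accessible from w1 forces the antecedent q.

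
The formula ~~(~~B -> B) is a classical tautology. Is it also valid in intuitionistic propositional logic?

Yes

This is the double negation of double-negation elimination, which is intuitionistically derivable.
By Glivenko's theorem the double negation of any classical propositional tautology is intuitionistically provable; ~~B -> B is classically a tautology.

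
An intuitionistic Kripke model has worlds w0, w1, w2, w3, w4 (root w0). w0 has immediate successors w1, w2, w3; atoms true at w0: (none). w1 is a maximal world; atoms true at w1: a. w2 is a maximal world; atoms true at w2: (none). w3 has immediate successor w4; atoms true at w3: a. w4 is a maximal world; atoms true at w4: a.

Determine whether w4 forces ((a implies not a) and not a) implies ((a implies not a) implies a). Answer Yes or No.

w4 forces ((a implies not a) and not a) implies ((a implies not a) implies a) vacuously: no world accessible from w4 forces the antecedent (a implies not a) and not a.

Yes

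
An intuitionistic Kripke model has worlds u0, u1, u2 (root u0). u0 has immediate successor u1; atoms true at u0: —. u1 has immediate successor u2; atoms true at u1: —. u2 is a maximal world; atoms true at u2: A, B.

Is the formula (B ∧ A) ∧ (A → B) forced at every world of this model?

Not every world: u0 ⊮ (B ∧ A) ∧ (A → B).
u0 ⊮ (B ∧ A) ∧ (A → B) since u0 fails B ∧ A.

No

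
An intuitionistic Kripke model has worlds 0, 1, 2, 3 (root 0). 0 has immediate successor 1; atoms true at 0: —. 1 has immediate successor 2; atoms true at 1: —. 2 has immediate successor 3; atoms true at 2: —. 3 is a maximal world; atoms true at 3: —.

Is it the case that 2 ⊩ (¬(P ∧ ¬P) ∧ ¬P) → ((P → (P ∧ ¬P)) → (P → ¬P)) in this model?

Yes

2 ⊩ (¬(P ∧ ¬P) ∧ ¬P) → ((P → (P ∧ ¬P)) → (P → ¬P)): every world accessible from 2 that forces ¬(P ∧ ¬P) ∧ ¬P (namely 2, 3) also forces (P → (P ∧ ¬P)) → (P → ¬P).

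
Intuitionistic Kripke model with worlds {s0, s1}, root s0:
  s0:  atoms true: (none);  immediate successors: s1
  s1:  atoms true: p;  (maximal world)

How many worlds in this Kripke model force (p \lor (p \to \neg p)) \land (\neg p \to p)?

s0: does not force it — s0 \nVdash (p \lor (p \to \neg p)) \land (\neg p \to p) since s0 fails p \lor (p \to \neg p).
s1: forces it.
Worlds forcing the formula: {s1}.

1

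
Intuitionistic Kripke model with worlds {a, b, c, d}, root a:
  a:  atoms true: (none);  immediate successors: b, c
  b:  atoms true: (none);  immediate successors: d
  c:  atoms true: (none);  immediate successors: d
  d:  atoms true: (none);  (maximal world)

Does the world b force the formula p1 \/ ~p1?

b ||- p1 \/ ~p1 via the disjunct ~p1.

Yes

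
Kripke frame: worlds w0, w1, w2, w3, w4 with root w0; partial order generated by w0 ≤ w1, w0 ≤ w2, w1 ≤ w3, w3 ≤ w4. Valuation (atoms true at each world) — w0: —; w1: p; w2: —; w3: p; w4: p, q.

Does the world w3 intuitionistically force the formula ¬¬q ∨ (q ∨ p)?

w3 ⊩ ¬¬q ∨ (q ∨ p) via the disjunct ¬¬q.

Yes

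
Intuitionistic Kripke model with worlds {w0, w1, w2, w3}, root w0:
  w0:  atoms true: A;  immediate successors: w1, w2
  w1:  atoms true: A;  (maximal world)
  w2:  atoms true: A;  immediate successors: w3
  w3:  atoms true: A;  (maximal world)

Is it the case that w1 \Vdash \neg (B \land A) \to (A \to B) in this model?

No

w1 \nVdash \neg (B \land A) \to (A \to B): already at w1 itself, w1 \Vdash \neg (B \land A) but w1 \nVdash A \to B.
w1 \nVdash A \to B: already at w1 itself, w1 \Vdash A but w1 \nVdash B.
w1 lacks atom B, so w1 \nVdash B.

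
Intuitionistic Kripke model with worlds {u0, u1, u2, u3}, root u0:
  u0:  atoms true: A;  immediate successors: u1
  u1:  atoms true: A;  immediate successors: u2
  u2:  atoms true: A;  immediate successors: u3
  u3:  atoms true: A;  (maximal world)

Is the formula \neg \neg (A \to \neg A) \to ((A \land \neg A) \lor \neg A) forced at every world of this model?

u0 \Vdash \neg \neg (A \to \neg A) \to ((A \land \neg A) \lor \neg A) vacuously: no world accessible from u0 forces the antecedent \neg \neg (A \to \neg A).
Since the root u0 forces \neg \neg (A \to \neg A) \to ((A \land \neg A) \lor \neg A) and forcing is persistent (monotone upward), every world forces it.

Yes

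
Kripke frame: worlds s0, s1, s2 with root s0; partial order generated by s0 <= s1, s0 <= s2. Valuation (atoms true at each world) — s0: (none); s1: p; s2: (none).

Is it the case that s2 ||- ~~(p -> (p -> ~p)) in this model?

Yes

s2 ||- ~~(p -> (p -> ~p)): no world accessible from s2 forces ~(p -> (p -> ~p)).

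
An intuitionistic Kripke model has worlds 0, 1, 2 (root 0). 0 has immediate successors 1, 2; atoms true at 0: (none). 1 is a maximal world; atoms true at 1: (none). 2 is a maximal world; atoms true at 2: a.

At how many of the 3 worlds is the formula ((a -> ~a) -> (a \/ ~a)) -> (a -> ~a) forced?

1

0: does not force it — 0 ||-/- ((a -> ~a) -> (a \/ ~a)) -> (a -> ~a): already at 0 itself, 0 ||- (a -> ~a) -> (a \/ ~a) but 0 ||-/- a -> ~a.
1: forces it.
2: does not force it.
Worlds forcing the formula: {1}.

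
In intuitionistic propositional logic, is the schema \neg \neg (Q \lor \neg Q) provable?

Yes

This is the double negation of excluded middle, which is intuitionistically derivable.
Assuming \neg (Q \lor \neg Q): from Q we'd get Q \lor \neg Q, so \neg Q; but then Q \lor \neg Q again — contradiction. Hence \neg \neg (Q \lor \neg Q).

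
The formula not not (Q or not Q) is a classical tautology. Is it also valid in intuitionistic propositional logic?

This is the double negation of excluded middle, which is intuitionistically derivable.
Assuming not (Q or not Q): from Q we'd get Q or not Q, so not Q; but then Q or not Q again — contradiction. Hence not not (Q or not Q).

Yes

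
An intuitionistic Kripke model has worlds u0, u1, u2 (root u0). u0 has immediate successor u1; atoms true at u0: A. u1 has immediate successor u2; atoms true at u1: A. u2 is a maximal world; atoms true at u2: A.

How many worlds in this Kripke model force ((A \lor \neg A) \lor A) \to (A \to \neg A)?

0

u0: does not force it — u0 \nVdash ((A \lor \neg A) \lor A) \to (A \to \neg A): already at u0 itself, u0 \Vdash (A \lor \neg A) \lor A but u0 \nVdash A \to \neg A.
u1: does not force it — u1 \nVdash ((A \lor \neg A) \lor A) \to (A \to \neg A): already at u1 itself, u1 \Vdash (A \lor \neg A) \lor A but u1 \nVdash A \to \neg A.
u2: does not force it.
Worlds forcing the formula: { }.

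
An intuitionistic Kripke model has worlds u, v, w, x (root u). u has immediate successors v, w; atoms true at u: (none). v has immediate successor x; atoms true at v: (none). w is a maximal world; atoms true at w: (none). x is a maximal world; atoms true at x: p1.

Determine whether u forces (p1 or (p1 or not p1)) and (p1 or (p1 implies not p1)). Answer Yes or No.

u does not force (p1 or (p1 or not p1)) and (p1 or (p1 implies not p1)) since u fails p1 or (p1 or not p1).

No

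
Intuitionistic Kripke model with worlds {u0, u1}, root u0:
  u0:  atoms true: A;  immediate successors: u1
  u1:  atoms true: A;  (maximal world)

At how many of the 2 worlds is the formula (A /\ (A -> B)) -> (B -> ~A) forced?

u0: forces it.
u1: forces it.
Worlds forcing the formula: {u0, u1}.

2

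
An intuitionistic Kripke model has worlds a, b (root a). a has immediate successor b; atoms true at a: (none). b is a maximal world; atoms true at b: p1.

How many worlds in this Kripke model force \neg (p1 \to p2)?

a: forces it.
b: forces it.
Worlds forcing the formula: {a, b}.

2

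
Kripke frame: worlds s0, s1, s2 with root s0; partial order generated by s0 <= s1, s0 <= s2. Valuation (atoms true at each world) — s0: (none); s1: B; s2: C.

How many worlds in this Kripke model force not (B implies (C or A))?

1

s0: does not force it — s0 does not force not (B implies (C or A)) since s2 is accessible from s0 and s2 forces B implies (C or A).
s1: forces it.
s2: does not force it — s2 does not force not (B implies (C or A)) since s2 is accessible from s2 and s2 forces B implies (C or A).
Worlds forcing the formula: {s1}.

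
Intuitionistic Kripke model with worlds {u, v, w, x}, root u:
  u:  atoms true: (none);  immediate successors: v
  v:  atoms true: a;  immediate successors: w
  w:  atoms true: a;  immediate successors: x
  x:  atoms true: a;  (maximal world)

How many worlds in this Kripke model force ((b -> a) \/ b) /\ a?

3

u: does not force it — u ||-/- ((b -> a) \/ b) /\ a since u fails a.
v: forces it.
w: forces it.
x: forces it.
Worlds forcing the formula: {v, w, x}.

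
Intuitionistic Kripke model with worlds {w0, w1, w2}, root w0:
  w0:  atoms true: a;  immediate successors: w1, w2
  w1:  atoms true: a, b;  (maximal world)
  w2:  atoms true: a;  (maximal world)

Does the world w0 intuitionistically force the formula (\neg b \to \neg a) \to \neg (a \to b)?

w0 \nVdash (\neg b \to \neg a) \to \neg (a \to b): at the accessible world w1, w1 \Vdash \neg b \to \neg a but w1 \nVdash \neg (a \to b).
w1 \nVdash \neg (a \to b) since w1 is accessible from w1 and w1 \Vdash a \to b.
w1 \Vdash a \to b: every world accessible from w1 that forces a (namely w1) also forces b.

No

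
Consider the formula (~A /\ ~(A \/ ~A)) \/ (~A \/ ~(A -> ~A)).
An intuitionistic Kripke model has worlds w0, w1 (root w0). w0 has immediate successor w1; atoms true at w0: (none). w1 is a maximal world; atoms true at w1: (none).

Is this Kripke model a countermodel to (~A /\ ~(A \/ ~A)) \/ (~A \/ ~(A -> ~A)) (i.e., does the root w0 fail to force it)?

No

w0 ||- (~A /\ ~(A \/ ~A)) \/ (~A \/ ~(A -> ~A)) via the disjunct ~A \/ ~(A -> ~A).
So the root w0 forces (~A /\ ~(A \/ ~A)) \/ (~A \/ ~(A -> ~A)); the model is not a countermodel.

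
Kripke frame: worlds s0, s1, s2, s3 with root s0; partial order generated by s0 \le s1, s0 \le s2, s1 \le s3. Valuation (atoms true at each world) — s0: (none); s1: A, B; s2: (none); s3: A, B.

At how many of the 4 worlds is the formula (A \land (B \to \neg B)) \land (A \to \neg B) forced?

s0: does not force it — s0 \nVdash (A \land (B \to \neg B)) \land (A \to \neg B) since s0 fails A \land (B \to \neg B).
s1: does not force it.
s2: does not force it.
s3: does not force it.
Worlds forcing the formula: { }.

0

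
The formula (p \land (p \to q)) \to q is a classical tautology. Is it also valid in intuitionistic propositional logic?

This is modus ponens in implicational form, which is intuitionistically derivable.
If a world forces p and p \to q, then applying the implication at that world (which is accessible from itself) gives q.

Yes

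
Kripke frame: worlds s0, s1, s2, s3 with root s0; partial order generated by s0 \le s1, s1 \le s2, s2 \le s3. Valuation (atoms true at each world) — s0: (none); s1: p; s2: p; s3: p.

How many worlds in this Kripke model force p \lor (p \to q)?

3

s0: does not force it — s0 \nVdash p \lor (p \to q): neither disjunct is forced at s0.
s1: forces it.
s2: forces it.
s3: forces it.
Worlds forcing the formula: {s1, s2, s3}.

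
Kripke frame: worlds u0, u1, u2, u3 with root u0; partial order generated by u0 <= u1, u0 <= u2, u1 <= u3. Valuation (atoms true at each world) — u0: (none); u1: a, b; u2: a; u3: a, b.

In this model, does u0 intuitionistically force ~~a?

Yes

u0 ||- ~~a: no world accessible from u0 forces ~a.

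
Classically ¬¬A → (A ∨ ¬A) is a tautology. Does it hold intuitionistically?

This is a variant of double-negation elimination (deriving excluded middle from double negation), which is not intuitionistically valid.
A Kripke countermodel: worlds s0, s1; order generated by s0 ≤ s1; atoms true at each world — s0:{}; s1:{A}.
s0 ⊮ ¬¬A → (A ∨ ¬A): already at s0 itself, s0 ⊩ ¬¬A but s0 ⊮ A ∨ ¬A.
s0 ⊮ A ∨ ¬A: neither disjunct is forced at s0.
s0 lacks atom A, so s0 ⊮ A.
So the root s0 does not force the formula.

No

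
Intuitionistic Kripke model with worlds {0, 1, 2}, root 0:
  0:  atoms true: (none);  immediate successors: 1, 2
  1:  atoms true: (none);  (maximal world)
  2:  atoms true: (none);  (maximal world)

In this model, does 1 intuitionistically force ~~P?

No

1 ||-/- ~~P since 1 is accessible from 1 and 1 ||- ~P.
1 ||- ~P: no world accessible from 1 forces P.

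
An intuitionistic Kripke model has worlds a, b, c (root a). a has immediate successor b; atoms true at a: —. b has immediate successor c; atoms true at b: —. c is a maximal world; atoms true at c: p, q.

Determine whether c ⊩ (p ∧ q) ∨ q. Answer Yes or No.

Yes

c ⊩ (p ∧ q) ∨ q via the disjunct p ∧ q.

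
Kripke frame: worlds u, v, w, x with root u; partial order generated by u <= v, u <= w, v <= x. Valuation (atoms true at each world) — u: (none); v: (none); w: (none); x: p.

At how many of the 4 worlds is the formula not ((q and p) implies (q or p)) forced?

u: does not force it — u does not force not ((q and p) implies (q or p)) since u is accessible from u and u forces (q and p) implies (q or p).
v: does not force it — v does not force not ((q and p) implies (q or p)) since v is accessible from v and v forces (q and p) implies (q or p).
w: does not force it.
x: does not force it.
Worlds forcing the formula: { }.

0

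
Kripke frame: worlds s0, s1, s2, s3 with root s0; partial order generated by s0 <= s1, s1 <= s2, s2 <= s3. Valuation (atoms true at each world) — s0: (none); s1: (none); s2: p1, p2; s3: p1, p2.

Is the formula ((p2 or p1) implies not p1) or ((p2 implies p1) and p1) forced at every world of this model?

No

Not every world: s0 does not force ((p2 or p1) implies not p1) or ((p2 implies p1) and p1).
s0 does not force ((p2 or p1) implies not p1) or ((p2 implies p1) and p1): neither disjunct is forced at s0.
s0 does not force (p2 or p1) implies not p1: at the accessible world s2, s2 forces p2 or p1 but s2 does not force not p1.
s2 does not force not p1 since s2 is accessible from s2 and s2 forces p1.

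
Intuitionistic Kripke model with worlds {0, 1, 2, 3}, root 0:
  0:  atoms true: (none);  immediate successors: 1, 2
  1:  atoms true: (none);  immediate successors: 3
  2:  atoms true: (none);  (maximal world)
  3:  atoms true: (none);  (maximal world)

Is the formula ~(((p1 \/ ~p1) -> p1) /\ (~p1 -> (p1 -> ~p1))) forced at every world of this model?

0 ||- ~(((p1 \/ ~p1) -> p1) /\ (~p1 -> (p1 -> ~p1))): no world accessible from 0 forces ((p1 \/ ~p1) -> p1) /\ (~p1 -> (p1 -> ~p1)).
Since the root 0 forces ~(((p1 \/ ~p1) -> p1) /\ (~p1 -> (p1 -> ~p1))) and forcing is persistent (monotone upward), every world forces it.

Yes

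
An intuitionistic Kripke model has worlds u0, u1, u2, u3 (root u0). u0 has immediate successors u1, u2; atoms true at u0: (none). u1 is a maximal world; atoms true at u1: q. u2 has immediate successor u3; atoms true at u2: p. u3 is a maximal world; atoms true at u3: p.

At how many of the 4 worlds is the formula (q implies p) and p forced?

u0: does not force it — u0 does not force (q implies p) and p since u0 fails q implies p.
u1: does not force it — u1 does not force (q implies p) and p since u1 fails q implies p.
u2: forces it.
u3: forces it.
Worlds forcing the formula: {u2, u3}.

2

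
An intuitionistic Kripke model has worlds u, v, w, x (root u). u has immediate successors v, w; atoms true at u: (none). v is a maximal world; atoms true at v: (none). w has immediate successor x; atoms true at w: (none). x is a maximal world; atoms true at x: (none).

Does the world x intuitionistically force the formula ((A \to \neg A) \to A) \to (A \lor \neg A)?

x \Vdash ((A \to \neg A) \to A) \to (A \lor \neg A) vacuously: no world accessible from x forces the antecedent (A \to \neg A) \to A.

Yes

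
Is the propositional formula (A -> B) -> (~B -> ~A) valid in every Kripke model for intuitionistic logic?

This is the forward direction of contraposition, which is intuitionistically derivable.
Assume A -> B and ~B. If A held then B would follow, contradicting ~B; so ~A.

Yes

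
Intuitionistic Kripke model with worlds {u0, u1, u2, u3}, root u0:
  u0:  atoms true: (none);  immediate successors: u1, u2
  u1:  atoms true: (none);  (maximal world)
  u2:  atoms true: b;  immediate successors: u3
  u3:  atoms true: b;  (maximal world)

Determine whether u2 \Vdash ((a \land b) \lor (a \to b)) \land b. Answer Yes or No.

u2 \Vdash ((a \land b) \lor (a \to b)) \land b since u2 forces both conjuncts.

Yes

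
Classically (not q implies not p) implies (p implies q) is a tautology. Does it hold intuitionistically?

This is the converse of contraposition, which is not intuitionistically valid.
A Kripke countermodel: worlds 0, 1; order generated by 0 <= 1; atoms true at each world — 0:{p}; 1:{p,q}.
0 does not force (not q implies not p) implies (p implies q): already at 0 itself, 0 forces not q implies not p but 0 does not force p implies q.
0 does not force p implies q: already at 0 itself, 0 forces p but 0 does not force q.
0 lacks atom q, so 0 does not force q.
So the root 0 does not force the formula.

No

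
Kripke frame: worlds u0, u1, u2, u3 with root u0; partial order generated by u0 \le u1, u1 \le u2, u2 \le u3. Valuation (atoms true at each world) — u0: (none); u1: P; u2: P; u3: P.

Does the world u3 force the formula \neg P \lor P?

u3 \Vdash \neg P \lor P via the disjunct P.

Yes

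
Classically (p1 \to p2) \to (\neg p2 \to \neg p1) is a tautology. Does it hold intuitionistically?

Yes

This is the forward direction of contraposition, which is intuitionistically derivable.
Assume p1 \to p2 and \neg p2. If p1 held then p2 would follow, contradicting \neg p2; so \neg p1.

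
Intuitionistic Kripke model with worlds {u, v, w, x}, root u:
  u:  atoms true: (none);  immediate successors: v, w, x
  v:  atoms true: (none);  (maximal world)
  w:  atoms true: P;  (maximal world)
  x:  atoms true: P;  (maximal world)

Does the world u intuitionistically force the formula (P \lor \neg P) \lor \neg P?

u \nVdash (P \lor \neg P) \lor \neg P: neither disjunct is forced at u.
u \nVdash P \lor \neg P: neither disjunct is forced at u.
u lacks atom P, so u \nVdash P.

No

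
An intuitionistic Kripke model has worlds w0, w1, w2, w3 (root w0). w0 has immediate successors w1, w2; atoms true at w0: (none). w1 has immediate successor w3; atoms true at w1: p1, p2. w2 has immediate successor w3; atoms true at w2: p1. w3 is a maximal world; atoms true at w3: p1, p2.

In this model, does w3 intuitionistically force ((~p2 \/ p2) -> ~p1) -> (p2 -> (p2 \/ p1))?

Yes

w3 ||- ((~p2 \/ p2) -> ~p1) -> (p2 -> (p2 \/ p1)) vacuously: no world accessible from w3 forces the antecedent (~p2 \/ p2) -> ~p1.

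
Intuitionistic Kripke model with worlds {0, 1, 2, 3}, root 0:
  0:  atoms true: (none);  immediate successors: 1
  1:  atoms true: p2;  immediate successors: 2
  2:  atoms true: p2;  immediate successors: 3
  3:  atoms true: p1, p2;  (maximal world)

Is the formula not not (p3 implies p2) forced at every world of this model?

Yes

0 forces not not (p3 implies p2): no world accessible from 0 forces not (p3 implies p2).
Since the root 0 forces not not (p3 implies p2) and forcing is persistent (monotone upward), every world forces it.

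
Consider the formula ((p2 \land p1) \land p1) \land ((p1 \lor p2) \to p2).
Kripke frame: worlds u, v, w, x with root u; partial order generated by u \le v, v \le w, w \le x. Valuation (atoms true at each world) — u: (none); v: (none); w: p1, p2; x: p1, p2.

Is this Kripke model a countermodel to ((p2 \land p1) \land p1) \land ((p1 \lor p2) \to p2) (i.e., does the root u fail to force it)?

u \nVdash ((p2 \land p1) \land p1) \land ((p1 \lor p2) \to p2) since u fails (p2 \land p1) \land p1.
So the root u does not force ((p2 \land p1) \land p1) \land ((p1 \lor p2) \to p2); the model is a countermodel.

Yes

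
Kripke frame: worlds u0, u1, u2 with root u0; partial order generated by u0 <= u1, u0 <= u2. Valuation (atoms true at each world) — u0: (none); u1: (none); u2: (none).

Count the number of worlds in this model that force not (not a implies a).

u0: forces it.
u1: forces it.
u2: forces it.
Worlds forcing the formula: {u0, u1, u2}.

3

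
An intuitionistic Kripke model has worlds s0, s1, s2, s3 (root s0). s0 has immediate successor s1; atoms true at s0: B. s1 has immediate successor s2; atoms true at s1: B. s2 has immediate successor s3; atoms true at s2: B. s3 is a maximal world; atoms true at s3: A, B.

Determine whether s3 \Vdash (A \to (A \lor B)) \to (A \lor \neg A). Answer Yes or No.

s3 \Vdash (A \to (A \lor B)) \to (A \lor \neg A): every world accessible from s3 that forces A \to (A \lor B) (namely s3) also forces A \lor \neg A.

Yes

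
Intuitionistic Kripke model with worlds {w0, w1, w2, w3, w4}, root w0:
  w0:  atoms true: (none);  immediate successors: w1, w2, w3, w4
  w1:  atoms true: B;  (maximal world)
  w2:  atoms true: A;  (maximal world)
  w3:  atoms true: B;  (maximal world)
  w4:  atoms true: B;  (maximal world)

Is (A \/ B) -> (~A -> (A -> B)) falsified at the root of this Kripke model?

No

w0 ||- (A \/ B) -> (~A -> (A -> B)): every world accessible from w0 that forces A \/ B (namely w1, w2, w3, w4) also forces ~A -> (A -> B).
So the root w0 forces (A \/ B) -> (~A -> (A -> B)); the model is not a countermodel.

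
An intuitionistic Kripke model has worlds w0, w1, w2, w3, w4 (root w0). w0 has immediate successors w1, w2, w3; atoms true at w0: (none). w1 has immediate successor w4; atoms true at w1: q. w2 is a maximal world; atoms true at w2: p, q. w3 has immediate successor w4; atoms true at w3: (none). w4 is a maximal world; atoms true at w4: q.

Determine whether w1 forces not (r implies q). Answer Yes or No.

w1 does not force not (r implies q) since w1 is accessible from w1 and w1 forces r implies q.
w1 forces r implies q vacuously: no world accessible from w1 forces the antecedent r.

No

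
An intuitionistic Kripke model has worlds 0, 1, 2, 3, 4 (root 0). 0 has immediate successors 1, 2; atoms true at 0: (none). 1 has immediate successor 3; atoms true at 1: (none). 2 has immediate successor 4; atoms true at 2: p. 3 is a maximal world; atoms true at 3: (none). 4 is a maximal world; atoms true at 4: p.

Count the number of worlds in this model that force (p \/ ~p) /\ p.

0: does not force it — 0 ||-/- (p \/ ~p) /\ p since 0 fails p \/ ~p.
1: does not force it — 1 ||-/- (p \/ ~p) /\ p since 1 fails p.
2: forces it.
3: does not force it.
4: forces it.
Worlds forcing the formula: {2, 4}.

2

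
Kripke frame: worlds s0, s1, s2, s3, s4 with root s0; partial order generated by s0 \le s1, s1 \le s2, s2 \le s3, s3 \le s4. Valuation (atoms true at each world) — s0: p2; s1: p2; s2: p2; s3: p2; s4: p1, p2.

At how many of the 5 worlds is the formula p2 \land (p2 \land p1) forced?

s0: does not force it — s0 \nVdash p2 \land (p2 \land p1) since s0 fails p2 \land p1.
s1: does not force it.
s2: does not force it.
s3: does not force it.
s4: forces it.
Worlds forcing the formula: {s4}.

1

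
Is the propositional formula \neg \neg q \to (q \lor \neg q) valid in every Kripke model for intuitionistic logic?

No

This is a variant of double-negation elimination (deriving excluded middle from double negation), which is not intuitionistically valid.
A Kripke countermodel: worlds s0, s1; order generated by s0 \le s1; atoms true at each world — s0:{}; s1:{q}.
s0 \nVdash \neg \neg q \to (q \lor \neg q): already at s0 itself, s0 \Vdash \neg \neg q but s0 \nVdash q \lor \neg q.
s0 \nVdash q \lor \neg q: neither disjunct is forced at s0.
s0 lacks atom q, so s0 \nVdash q.
So the root s0 does not force the formula.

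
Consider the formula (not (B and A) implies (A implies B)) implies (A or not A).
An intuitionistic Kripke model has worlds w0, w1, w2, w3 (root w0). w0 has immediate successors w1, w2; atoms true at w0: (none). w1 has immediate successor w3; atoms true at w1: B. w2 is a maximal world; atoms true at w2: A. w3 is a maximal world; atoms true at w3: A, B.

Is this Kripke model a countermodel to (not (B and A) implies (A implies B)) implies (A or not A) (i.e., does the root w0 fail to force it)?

w0 does not force (not (B and A) implies (A implies B)) implies (A or not A): at the accessible world w1, w1 forces not (B and A) implies (A implies B) but w1 does not force A or not A.
w1 does not force A or not A: neither disjunct is forced at w1.
w1 lacks atom A, so w1 does not force A.
So the root w0 does not force (not (B and A) implies (A implies B)) implies (A or not A); the model is a countermodel.

Yes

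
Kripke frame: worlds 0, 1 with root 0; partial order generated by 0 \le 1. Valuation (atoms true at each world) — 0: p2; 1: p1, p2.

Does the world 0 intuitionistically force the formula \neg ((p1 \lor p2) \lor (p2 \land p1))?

No

0 \nVdash \neg ((p1 \lor p2) \lor (p2 \land p1)) since 0 is accessible from 0 and 0 \Vdash (p1 \lor p2) \lor (p2 \land p1).
0 \Vdash (p1 \lor p2) \lor (p2 \land p1) via the disjunct p1 \lor p2.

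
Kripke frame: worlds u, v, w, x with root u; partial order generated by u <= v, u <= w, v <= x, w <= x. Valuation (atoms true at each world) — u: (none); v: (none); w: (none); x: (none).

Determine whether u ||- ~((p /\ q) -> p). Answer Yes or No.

No

u ||-/- ~((p /\ q) -> p) since u is accessible from u and u ||- (p /\ q) -> p.
u ||- (p /\ q) -> p vacuously: no world accessible from u forces the antecedent p /\ q.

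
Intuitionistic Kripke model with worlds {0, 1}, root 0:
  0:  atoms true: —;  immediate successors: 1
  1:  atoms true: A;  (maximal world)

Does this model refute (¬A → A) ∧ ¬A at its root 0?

0 ⊮ (¬A → A) ∧ ¬A since 0 fails ¬A.
So the root 0 does not force (¬A → A) ∧ ¬A; the model is a countermodel.

Yes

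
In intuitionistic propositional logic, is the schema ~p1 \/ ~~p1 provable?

No

This is the weak law of excluded middle, which is not intuitionistically valid.
A Kripke countermodel: worlds u, v, w; order generated by u <= v, u <= w; atoms true at each world — u:{}; v:{p1}; w:{}.
u ||-/- ~p1 \/ ~~p1: neither disjunct is forced at u.
u ||-/- ~p1 since v is accessible from u and v ||- p1.
So the root u does not force the formula.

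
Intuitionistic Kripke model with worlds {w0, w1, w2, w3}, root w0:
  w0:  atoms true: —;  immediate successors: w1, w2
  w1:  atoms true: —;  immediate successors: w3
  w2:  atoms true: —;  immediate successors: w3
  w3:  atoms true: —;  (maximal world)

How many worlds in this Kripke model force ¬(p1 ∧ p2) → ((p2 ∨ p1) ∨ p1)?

w0: does not force it — w0 ⊮ ¬(p1 ∧ p2) → ((p2 ∨ p1) ∨ p1): already at w0 itself, w0 ⊩ ¬(p1 ∧ p2) but w0 ⊮ (p2 ∨ p1) ∨ p1.
w1: does not force it — w1 ⊮ ¬(p1 ∧ p2) → ((p2 ∨ p1) ∨ p1): already at w1 itself, w1 ⊩ ¬(p1 ∧ p2) but w1 ⊮ (p2 ∨ p1) ∨ p1.
w2: does not force it — w2 ⊮ ¬(p1 ∧ p2) → ((p2 ∨ p1) ∨ p1): already at w2 itself, w2 ⊩ ¬(p1 ∧ p2) but w2 ⊮ (p2 ∨ p1) ∨ p1.
w3: does not force it.
Worlds forcing the formula: { }.

0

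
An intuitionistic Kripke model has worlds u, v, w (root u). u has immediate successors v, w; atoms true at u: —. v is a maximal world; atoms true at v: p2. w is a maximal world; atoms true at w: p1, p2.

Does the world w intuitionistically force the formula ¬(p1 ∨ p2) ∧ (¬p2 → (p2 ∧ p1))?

No

w ⊮ ¬(p1 ∨ p2) ∧ (¬p2 → (p2 ∧ p1)) since w fails ¬(p1 ∨ p2).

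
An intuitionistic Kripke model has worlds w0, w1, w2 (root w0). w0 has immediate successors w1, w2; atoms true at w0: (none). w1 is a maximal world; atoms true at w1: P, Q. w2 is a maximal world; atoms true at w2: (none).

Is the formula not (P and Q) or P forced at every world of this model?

No

Not every world: w0 does not force not (P and Q) or P.
w0 does not force not (P and Q) or P: neither disjunct is forced at w0.
w0 does not force not (P and Q) since w1 is accessible from w0 and w1 forces P and Q.
w1 forces P and Q since w1 forces both conjuncts.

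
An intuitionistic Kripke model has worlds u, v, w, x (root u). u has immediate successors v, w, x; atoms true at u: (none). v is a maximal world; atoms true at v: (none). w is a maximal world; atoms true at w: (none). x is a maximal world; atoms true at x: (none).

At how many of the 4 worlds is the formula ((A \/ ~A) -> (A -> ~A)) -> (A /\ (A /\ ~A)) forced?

u: does not force it — u ||-/- ((A \/ ~A) -> (A -> ~A)) -> (A /\ (A /\ ~A)): already at u itself, u ||- (A \/ ~A) -> (A -> ~A) but u ||-/- A /\ (A /\ ~A).
v: does not force it.
w: does not force it.
x: does not force it.
Worlds forcing the formula: { }.

0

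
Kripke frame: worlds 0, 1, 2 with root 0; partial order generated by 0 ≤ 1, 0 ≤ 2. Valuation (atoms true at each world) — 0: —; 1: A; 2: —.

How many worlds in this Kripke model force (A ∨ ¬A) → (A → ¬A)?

0: does not force it — 0 ⊮ (A ∨ ¬A) → (A → ¬A): at the accessible world 1, 1 ⊩ A ∨ ¬A but 1 ⊮ A → ¬A.
1: does not force it.
2: forces it.
Worlds forcing the formula: {2}.

1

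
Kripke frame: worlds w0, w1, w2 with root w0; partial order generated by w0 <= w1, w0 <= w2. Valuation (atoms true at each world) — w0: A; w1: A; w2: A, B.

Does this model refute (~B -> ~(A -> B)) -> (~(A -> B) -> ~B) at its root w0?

w0 ||- (~B -> ~(A -> B)) -> (~(A -> B) -> ~B): every world accessible from w0 that forces ~B -> ~(A -> B) (namely w0, w1, w2) also forces ~(A -> B) -> ~B.
So the root w0 forces (~B -> ~(A -> B)) -> (~(A -> B) -> ~B); the model is not a countermodel.

No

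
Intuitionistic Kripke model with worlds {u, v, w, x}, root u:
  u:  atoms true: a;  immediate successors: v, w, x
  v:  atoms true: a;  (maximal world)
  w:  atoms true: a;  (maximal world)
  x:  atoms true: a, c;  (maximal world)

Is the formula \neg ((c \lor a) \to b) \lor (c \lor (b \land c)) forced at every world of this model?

u \Vdash \neg ((c \lor a) \to b) \lor (c \lor (b \land c)) via the disjunct \neg ((c \lor a) \to b).
Since the root u forces \neg ((c \lor a) \to b) \lor (c \lor (b \land c)) and forcing is persistent (monotone upward), every world forces it.

Yes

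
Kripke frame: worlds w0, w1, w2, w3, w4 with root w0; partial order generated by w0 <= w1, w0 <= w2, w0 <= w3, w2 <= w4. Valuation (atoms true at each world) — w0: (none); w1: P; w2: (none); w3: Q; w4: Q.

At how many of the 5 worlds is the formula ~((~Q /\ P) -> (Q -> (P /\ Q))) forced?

0

w0: does not force it — w0 ||-/- ~((~Q /\ P) -> (Q -> (P /\ Q))) since w0 is accessible from w0 and w0 ||- (~Q /\ P) -> (Q -> (P /\ Q)).
w1: does not force it — w1 ||-/- ~((~Q /\ P) -> (Q -> (P /\ Q))) since w1 is accessible from w1 and w1 ||- (~Q /\ P) -> (Q -> (P /\ Q)).
w2: does not force it.
w3: does not force it.
w4: does not force it.
Worlds forcing the formula: { }.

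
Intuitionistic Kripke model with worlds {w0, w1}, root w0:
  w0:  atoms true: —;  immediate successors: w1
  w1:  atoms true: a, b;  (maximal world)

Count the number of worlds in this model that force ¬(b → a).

0

w0: does not force it — w0 ⊮ ¬(b → a) since w0 is accessible from w0 and w0 ⊩ b → a.
w1: does not force it.
Worlds forcing the formula: { }.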